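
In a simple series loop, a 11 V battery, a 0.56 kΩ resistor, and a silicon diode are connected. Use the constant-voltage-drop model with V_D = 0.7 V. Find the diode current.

I ≈ 18 mA

KVL around the loop: 11 = V_D + I·R = 0.7 + I × 0.56 kΩ.
So I = (11 − 0.7) / 0.56 kΩ = 10.3 / 0.56 = 18.4 mA.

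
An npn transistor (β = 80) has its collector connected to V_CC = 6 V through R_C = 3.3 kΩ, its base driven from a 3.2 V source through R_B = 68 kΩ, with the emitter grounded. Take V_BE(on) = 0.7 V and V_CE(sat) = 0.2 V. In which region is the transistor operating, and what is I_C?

Assume active: I_B = (3.2 − 0.7)/68 = 0.0368 mA, giving I_C = β·I_B = 2.94 mA.
But then V_CE = 6 − 2.94×3.3 = -3.71 V < V_CE(sat) = 0.2 V — impossible in the active region.
So the transistor is saturated. With V_CE = 0.2 V, I_C = (V_CC − 0.2)/R_C = 5.8/3.3 = 1.76 mA.
Check: β·I_B = 2.94 mA > I_C = 1.76 mA, confirming saturation.

saturation; I_C ≈ 1.8 mA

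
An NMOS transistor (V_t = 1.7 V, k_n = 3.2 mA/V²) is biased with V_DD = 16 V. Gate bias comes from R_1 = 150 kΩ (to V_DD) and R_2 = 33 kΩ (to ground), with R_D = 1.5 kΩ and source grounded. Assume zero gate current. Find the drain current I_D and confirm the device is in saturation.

I_D ≈ 2.2 mA

V_G = V_DD·R_2/(R_1+R_2) = 16×33/183 = 2.89 V. With the source grounded, V_GS = V_G = 2.89 V.
Assume saturation: I_D = (k_n/2)(V_GS − V_t)² = (3.2/2)×(2.89 − 1.7)² = 1.6×1.19² = 2.25 mA.
V_DS = V_DD − I_D·R_D = 16 − 2.25×1.5 = 12.6 V.
Saturation requires V_DS ≥ V_GS − V_t = 1.19 V; 12.6 ≥ 1.19 ✓.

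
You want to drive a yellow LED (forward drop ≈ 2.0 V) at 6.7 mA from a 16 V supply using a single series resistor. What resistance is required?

R ≈ 2.1 kΩ

The resistor drops V_S − V_D = 16 − 2.0 = 14 V at 6.7 mA.
R = 14 V / 6.7 mA = 2.09 kΩ.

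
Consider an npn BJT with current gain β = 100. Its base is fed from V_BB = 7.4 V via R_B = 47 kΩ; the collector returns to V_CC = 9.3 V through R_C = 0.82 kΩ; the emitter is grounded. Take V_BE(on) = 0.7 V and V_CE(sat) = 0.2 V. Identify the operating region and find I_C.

saturation; I_C ≈ 11 mA

Assume active: I_B = (7.4 − 0.7)/47 = 0.143 mA, giving I_C = β·I_B = 14.3 mA.
But then V_CE = 9.3 − 14.3×0.82 = -2.39 V < V_CE(sat) = 0.2 V — impossible in the active region.
So the transistor is saturated. With V_CE = 0.2 V, I_C = (V_CC − 0.2)/R_C = 9.1/0.82 = 11.1 mA.
Check: β·I_B = 14.3 mA > I_C = 11.1 mA, confirming saturation.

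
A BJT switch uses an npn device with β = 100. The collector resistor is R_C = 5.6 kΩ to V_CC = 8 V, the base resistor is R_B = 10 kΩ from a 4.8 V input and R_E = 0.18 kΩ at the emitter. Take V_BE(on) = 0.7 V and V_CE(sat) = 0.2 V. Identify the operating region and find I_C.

saturation; I_C ≈ 1.3 mA

Assume active: I_B = (4.8 − 0.7)/(10 + 101×0.18) = 0.145 mA, I_C = β·I_B = 14.5 mA.
Then V_CE = 8 − 14.5×5.6 − 14.7×0.18 = -76.1 V < 0.2 V — the active assumption fails.
Re-solve with V_CE = 0.2 V. KCL at the emitter: V_E/R_E = (V_BB−0.7−V_E)/R_B + (V_CC−0.2−V_E)/R_C, giving V_E = 0.309 V.
I_C = (V_CC − 0.2 − V_E)/R_C = (7.8 − 0.309)/5.6 = 1.34 mA.
Check: I_B = (4.1 − 0.309)/10 = 0.379 mA, and β·I_B = 37.9 mA > I_C, confirming saturation.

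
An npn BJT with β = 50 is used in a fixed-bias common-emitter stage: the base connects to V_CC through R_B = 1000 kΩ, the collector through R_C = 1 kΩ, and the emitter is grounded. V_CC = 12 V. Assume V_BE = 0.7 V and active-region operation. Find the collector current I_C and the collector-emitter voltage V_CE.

Base loop: V_CC = I_B·R_B + V_BE, so I_B = (12 − 0.7)/1000 kΩ = 0.0113 mA.
In the active region I_C = β·I_B = 50 × 0.0113 = 0.565 mA.
Collector loop: V_CE = V_CC − I_C·R_C = 12 − 0.565×1 = 11.4 V.
Since V_CE = 11.4 V > V_CE(sat) ≈ 0.2 V, the transistor is in the active region as assumed.

I_C ≈ 0.57 mA, V_CE ≈ 11 V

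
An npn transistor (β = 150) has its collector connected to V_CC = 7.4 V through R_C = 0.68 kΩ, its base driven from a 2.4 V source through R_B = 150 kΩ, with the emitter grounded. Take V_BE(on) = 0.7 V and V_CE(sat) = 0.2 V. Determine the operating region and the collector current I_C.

Assume active. Base-emitter loop: I_B = (V_BB − V_BE)/R_B = (2.4 − 0.7)/150 = 0.0113 mA.
I_C = β·I_B = 150×0.0113 = 1.7 mA.
V_CE = V_CC − I_C·R_C = 7.4 − 1.7×0.68 = 6.24 V > V_CE(sat), so the active-region assumption holds.

active; I_C ≈ 1.7 mA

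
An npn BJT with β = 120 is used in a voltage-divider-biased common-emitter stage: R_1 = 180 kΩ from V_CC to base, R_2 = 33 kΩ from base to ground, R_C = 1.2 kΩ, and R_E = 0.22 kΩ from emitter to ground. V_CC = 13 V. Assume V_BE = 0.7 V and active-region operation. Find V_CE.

V_CE ≈ 8.9 V

Thevenize the base divider: V_Th = V_CC·R_2/(R_1+R_2) = 13×33/213 = 2.01 V, R_Th = R_1‖R_2 = 27.9 kΩ.
Base-emitter loop: V_Th = I_B·R_Th + V_BE + (β+1)I_B·R_E, so I_B = (2.01 − 0.7) / (27.9 + 121×0.22) = 0.0241 mA.
I_C = β·I_B = 120×0.0241 = 2.89 mA, and I_E = (β+1)I_B = 2.92 mA.
V_CE = V_CC − I_C·R_C − I_E·R_E = 13 − 2.89×1.2 − 2.92×0.22 = 8.89 V.
V_CE = 8.89 V > 0.2 V confirms active-region operation.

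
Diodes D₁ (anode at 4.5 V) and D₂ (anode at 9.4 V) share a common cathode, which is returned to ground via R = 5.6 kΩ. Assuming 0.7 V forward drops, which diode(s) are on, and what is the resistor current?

Only D₂ conducts; I_R ≈ 1.6 mA

Assume both conduct. Then node N would need to be at both 4.5−0.7 = 3.8 V and 9.4−0.7 = 8.7 V, which is impossible.
Assume only D₂ conducts: V_N = 9.4 − 0.7 = 8.7 V, so I_R = 8.7/5.6 = 1.55 mA.
Check D₁: its anode-to-cathode voltage is 4.5 − 8.7 = -4.2 V < 0.7 V, so it is off. The assumption is consistent.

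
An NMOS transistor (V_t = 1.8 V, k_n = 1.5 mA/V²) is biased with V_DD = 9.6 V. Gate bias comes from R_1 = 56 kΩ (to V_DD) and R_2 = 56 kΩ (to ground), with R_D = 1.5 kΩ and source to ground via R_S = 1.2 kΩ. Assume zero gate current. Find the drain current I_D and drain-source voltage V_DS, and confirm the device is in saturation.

I_D ≈ 1.4 mA, V_DS ≈ 5.9 V

V_G = V_DD·R_2/(R_1+R_2) = 9.6×56/112 = 4.8 V.
Assume saturation: I_D = (k_n/2)(V_GS − V_t)² with V_GS = V_G − I_D·R_S = 4.8 − 1.2·I_D.
Substituting gives 1.08·I_D² − 6.4·I_D + 6.75 = 0, with roots I_D = 1.37 or 4.55 mA.
The root I_D = 4.55 mA gives V_GS = -0.664 V ≤ V_t, so take I_D = 1.37 mA.
Then V_GS = 3.15 V and V_DS = V_DD − I_D(R_D+R_S) = 9.6 − 1.37×2.7 = 5.89 V.
Saturation requires V_DS ≥ V_GS − V_t = 1.35 V; 5.89 ≥ 1.35 ✓.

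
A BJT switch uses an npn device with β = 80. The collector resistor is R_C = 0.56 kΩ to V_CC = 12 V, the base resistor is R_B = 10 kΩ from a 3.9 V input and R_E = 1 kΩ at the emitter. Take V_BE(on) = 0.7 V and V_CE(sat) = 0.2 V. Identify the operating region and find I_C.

active; I_C ≈ 2.8 mA

Assume active. Base-emitter loop: I_B = (V_BB − V_BE)/(R_B + (β+1)R_E) = (3.9 − 0.7)/(10 + 81×1) = 0.0352 mA.
I_C = β·I_B = 80×0.0352 = 2.81 mA.
V_CE = V_CC − I_C·R_C − I_E·R_E = 12 − 2.81×0.56 − 2.85×1 = 7.58 V > V_CE(sat), so the active-region assumption holds.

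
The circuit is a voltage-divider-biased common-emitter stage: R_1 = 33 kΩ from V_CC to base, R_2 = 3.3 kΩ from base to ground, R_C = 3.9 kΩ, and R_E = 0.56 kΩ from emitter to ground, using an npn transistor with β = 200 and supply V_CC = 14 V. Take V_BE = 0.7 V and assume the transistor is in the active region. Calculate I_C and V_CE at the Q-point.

Thevenize the base divider: V_Th = V_CC·R_2/(R_1+R_2) = 14×3.3/36.3 = 1.27 V, R_Th = R_1‖R_2 = 3 kΩ.
Base-emitter loop: V_Th = I_B·R_Th + V_BE + (β+1)I_B·R_E, so I_B = (1.27 − 0.7) / (3 + 201×0.56) = 0.00496 mA.
I_C = β·I_B = 200×0.00496 = 0.991 mA, and I_E = (β+1)I_B = 0.996 mA.
V_CE = V_CC − I_C·R_C − I_E·R_E = 14 − 0.991×3.9 − 0.996×0.56 = 9.58 V.
V_CE = 9.58 V > 0.2 V confirms active-region operation.

I_C ≈ 0.99 mA, V_CE ≈ 9.6 V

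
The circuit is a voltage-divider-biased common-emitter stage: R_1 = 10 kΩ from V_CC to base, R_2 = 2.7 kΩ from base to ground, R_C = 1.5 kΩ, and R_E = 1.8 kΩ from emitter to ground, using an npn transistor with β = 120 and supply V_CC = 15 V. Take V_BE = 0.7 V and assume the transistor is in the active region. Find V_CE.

V_CE ≈ 10 V

Thevenize the base divider: V_Th = V_CC·R_2/(R_1+R_2) = 15×2.7/12.7 = 3.19 V, R_Th = R_1‖R_2 = 2.13 kΩ.
Base-emitter loop: V_Th = I_B·R_Th + V_BE + (β+1)I_B·R_E, so I_B = (3.19 − 0.7) / (2.13 + 121×1.8) = 0.0113 mA.
I_C = β·I_B = 120×0.0113 = 1.36 mA, and I_E = (β+1)I_B = 1.37 mA.
V_CE = V_CC − I_C·R_C − I_E·R_E = 15 − 1.36×1.5 − 1.37×1.8 = 10.5 V.
V_CE = 10.5 V > 0.2 V confirms active-region operation.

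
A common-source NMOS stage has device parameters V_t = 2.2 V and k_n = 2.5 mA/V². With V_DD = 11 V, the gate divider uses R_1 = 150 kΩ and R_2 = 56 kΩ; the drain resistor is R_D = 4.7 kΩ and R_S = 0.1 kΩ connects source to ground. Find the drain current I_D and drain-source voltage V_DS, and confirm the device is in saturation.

V_G = V_DD·R_2/(R_1+R_2) = 11×56/206 = 2.99 V.
Assume saturation: I_D = (k_n/2)(V_GS − V_t)² with V_GS = V_G − I_D·R_S = 2.99 − 0.1·I_D.
Substituting gives 0.0125·I_D² − 1.2·I_D + 0.781 = 0, with roots I_D = 0.656 or 95.1 mA.
The root I_D = 95.1 mA gives V_GS = -6.52 V ≤ V_t, so take I_D = 0.656 mA.
Then V_GS = 2.92 V and V_DS = V_DD − I_D(R_D+R_S) = 11 − 0.656×4.8 = 7.85 V.
Saturation requires V_DS ≥ V_GS − V_t = 0.725 V; 7.85 ≥ 0.725 ✓.

I_D ≈ 0.66 mA, V_DS ≈ 7.8 V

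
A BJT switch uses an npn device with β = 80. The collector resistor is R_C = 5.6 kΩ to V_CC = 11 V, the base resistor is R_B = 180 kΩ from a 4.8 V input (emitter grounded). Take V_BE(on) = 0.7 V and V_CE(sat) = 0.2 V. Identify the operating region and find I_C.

Assume active. Base-emitter loop: I_B = (V_BB − V_BE)/R_B = (4.8 − 0.7)/180 = 0.0228 mA.
I_C = β·I_B = 80×0.0228 = 1.82 mA.
V_CE = V_CC − I_C·R_C = 11 − 1.82×5.6 = 0.796 V > V_CE(sat), so the active-region assumption holds.

active; I_C ≈ 1.8 mA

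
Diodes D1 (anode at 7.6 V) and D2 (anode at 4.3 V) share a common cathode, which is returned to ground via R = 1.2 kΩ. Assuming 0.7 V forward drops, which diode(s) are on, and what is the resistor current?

Assume both conduct. Then node N would need to be at both 7.6−0.7 = 6.9 V and 4.3−0.7 = 3.6 V, which is impossible.
Assume only D1 conducts: V_N = 7.6 − 0.7 = 6.9 V, so I_R = 6.9/1.2 = 5.75 mA.
Check D2: its anode-to-cathode voltage is 4.3 − 6.9 = -2.6 V < 0.7 V, so it is off. The assumption is consistent.

Only D1 conducts; I_R ≈ 5.8 mA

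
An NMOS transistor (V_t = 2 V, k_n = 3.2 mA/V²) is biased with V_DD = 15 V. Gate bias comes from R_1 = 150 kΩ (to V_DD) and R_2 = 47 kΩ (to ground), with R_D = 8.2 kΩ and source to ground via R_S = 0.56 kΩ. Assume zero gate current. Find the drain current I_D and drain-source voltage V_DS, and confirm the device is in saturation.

I_D ≈ 1.2 mA, V_DS ≈ 4.1 V

V_G = V_DD·R_2/(R_1+R_2) = 15×47/197 = 3.58 V.
Assume saturation: I_D = (k_n/2)(V_GS − V_t)² with V_GS = V_G − I_D·R_S = 3.58 − 0.56·I_D.
Substituting gives 0.502·I_D² − 3.83·I_D + 3.99 = 0, with roots I_D = 1.24 or 6.39 mA.
The root I_D = 6.39 mA gives V_GS = 0.00206 V ≤ V_t, so take I_D = 1.24 mA.
Then V_GS = 2.88 V and V_DS = V_DD − I_D(R_D+R_S) = 15 − 1.24×8.76 = 4.1 V.
Saturation requires V_DS ≥ V_GS − V_t = 0.882 V; 4.1 ≥ 0.882 ✓.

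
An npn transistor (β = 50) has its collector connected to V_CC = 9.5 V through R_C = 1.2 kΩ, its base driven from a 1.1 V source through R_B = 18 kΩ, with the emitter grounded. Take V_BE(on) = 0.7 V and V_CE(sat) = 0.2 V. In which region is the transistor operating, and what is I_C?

Assume active. Base-emitter loop: I_B = (V_BB − V_BE)/R_B = (1.1 − 0.7)/18 = 0.0222 mA.
I_C = β·I_B = 50×0.0222 = 1.11 mA.
V_CE = V_CC − I_C·R_C = 9.5 − 1.11×1.2 = 8.17 V > V_CE(sat), so the active-region assumption holds.

active; I_C ≈ 1.1 mA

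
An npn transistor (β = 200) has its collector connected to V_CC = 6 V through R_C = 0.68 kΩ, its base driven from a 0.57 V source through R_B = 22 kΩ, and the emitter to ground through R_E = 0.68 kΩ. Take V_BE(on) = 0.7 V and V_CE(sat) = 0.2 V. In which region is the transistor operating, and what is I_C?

V_BB = 0.57 V ≤ V_BE(on) = 0.7 V, so the base-emitter junction is not forward biased.
The transistor is in cutoff: I_B = I_C = 0.

cutoff; I_C ≈ 0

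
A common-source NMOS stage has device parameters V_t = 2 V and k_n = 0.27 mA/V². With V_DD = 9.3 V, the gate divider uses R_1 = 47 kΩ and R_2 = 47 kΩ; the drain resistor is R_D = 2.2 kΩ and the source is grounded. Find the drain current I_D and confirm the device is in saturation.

V_G = V_DD·R_2/(R_1+R_2) = 9.3×47/94 = 4.65 V. With the source grounded, V_GS = V_G = 4.65 V.
Assume saturation: I_D = (k_n/2)(V_GS − V_t)² = (0.27/2)×(4.65 − 2)² = 0.135×2.65² = 0.948 mA.
V_DS = V_DD − I_D·R_D = 9.3 − 0.948×2.2 = 7.21 V.
Saturation requires V_DS ≥ V_GS − V_t = 2.65 V; 7.21 ≥ 2.65 ✓.

I_D ≈ 0.95 mA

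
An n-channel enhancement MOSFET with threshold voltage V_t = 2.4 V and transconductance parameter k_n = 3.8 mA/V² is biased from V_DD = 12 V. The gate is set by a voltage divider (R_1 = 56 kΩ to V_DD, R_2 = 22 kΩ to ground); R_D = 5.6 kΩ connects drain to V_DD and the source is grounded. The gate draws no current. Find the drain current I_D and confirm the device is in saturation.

V_G = V_DD·R_2/(R_1+R_2) = 12×22/78 = 3.38 V. With the source grounded, V_GS = V_G = 3.38 V.
Assume saturation: I_D = (k_n/2)(V_GS − V_t)² = (3.8/2)×(3.38 − 2.4)² = 1.9×0.985² = 1.84 mA.
V_DS = V_DD − I_D·R_D = 12 − 1.84×5.6 = 1.68 V.
Saturation requires V_DS ≥ V_GS − V_t = 0.985 V; 1.68 ≥ 0.985 ✓.

I_D ≈ 1.8 mA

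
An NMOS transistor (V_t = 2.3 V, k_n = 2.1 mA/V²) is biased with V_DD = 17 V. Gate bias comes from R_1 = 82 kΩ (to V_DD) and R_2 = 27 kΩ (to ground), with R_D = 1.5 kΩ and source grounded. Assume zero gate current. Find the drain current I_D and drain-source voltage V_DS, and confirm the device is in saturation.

I_D ≈ 3.8 mA, V_DS ≈ 11 V

V_G = V_DD·R_2/(R_1+R_2) = 17×27/109 = 4.21 V. With the source grounded, V_GS = V_G = 4.21 V.
Assume saturation: I_D = (k_n/2)(V_GS − V_t)² = (2.1/2)×(4.21 − 2.3)² = 1.05×1.91² = 3.83 mA.
V_DS = V_DD − I_D·R_D = 17 − 3.83×1.5 = 11.2 V.
Saturation requires V_DS ≥ V_GS − V_t = 1.91 V; 11.2 ≥ 1.91 ✓.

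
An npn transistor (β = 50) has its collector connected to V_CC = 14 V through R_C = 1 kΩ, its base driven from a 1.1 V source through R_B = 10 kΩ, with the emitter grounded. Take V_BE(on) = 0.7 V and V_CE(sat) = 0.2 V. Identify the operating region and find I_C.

active; I_C ≈ 2 mA

Assume active. Base-emitter loop: I_B = (V_BB − V_BE)/R_B = (1.1 − 0.7)/10 = 0.04 mA.
I_C = β·I_B = 50×0.04 = 2 mA.
V_CE = V_CC − I_C·R_C = 14 − 2×1 = 12 V > V_CE(sat), so the active-region assumption holds.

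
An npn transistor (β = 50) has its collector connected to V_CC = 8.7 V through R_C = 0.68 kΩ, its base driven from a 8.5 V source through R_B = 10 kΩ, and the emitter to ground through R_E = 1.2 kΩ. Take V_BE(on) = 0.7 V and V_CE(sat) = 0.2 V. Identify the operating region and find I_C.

saturation; I_C ≈ 4.4 mA

Assume active: I_B = (8.5 − 0.7)/(10 + 51×1.2) = 0.11 mA, I_C = β·I_B = 5.48 mA.
Then V_CE = 8.7 − 5.48×0.68 − 5.59×1.2 = -1.73 V < 0.2 V — the active assumption fails.
Re-solve with V_CE = 0.2 V. KCL at the emitter: V_E/R_E = (V_BB−0.7−V_E)/R_B + (V_CC−0.2−V_E)/R_C, giving V_E = 5.52 V.
I_C = (V_CC − 0.2 − V_E)/R_C = (8.5 − 5.52)/0.68 = 4.38 mA.
Check: I_B = (7.8 − 5.52)/10 = 0.228 mA, and β·I_B = 11.4 mA > I_C, confirming saturation.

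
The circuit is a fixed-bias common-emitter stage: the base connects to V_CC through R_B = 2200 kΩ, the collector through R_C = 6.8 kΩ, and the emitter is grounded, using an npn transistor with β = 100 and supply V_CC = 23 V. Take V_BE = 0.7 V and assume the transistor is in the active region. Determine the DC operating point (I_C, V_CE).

I_C ≈ 1 mA, V_CE ≈ 16 V

Base loop: V_CC = I_B·R_B + V_BE, so I_B = (23 − 0.7)/2200 kΩ = 0.0101 mA.
In the active region I_C = β·I_B = 100 × 0.0101 = 1.01 mA.
Collector loop: V_CE = V_CC − I_C·R_C = 23 − 1.01×6.8 = 16.1 V.
Since V_CE = 16.1 V > V_CE(sat) ≈ 0.2 V, the transistor is in the active region as assumed.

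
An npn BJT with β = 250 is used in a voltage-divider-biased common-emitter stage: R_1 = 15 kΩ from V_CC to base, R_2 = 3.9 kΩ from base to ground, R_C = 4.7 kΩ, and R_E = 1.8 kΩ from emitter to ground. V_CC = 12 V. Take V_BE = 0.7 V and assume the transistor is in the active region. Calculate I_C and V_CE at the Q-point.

Thevenize the base divider: V_Th = V_CC·R_2/(R_1+R_2) = 12×3.9/18.9 = 2.48 V, R_Th = R_1‖R_2 = 3.1 kΩ.
Base-emitter loop: V_Th = I_B·R_Th + V_BE + (β+1)I_B·R_E, so I_B = (2.48 − 0.7) / (3.1 + 251×1.8) = 0.0039 mA.
I_C = β·I_B = 250×0.0039 = 0.976 mA, and I_E = (β+1)I_B = 0.98 mA.
V_CE = V_CC − I_C·R_C − I_E·R_E = 12 − 0.976×4.7 − 0.98×1.8 = 5.65 V.
V_CE = 5.65 V > 0.2 V confirms active-region operation.

I_C ≈ 0.98 mA, V_CE ≈ 5.6 V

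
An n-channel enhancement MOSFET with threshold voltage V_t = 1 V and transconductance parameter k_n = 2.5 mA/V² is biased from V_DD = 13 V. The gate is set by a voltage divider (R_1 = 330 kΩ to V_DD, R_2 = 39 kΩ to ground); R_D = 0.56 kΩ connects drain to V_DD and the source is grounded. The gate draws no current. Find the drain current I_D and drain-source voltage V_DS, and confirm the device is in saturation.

I_D ≈ 0.17 mA, V_DS ≈ 13 V

V_G = V_DD·R_2/(R_1+R_2) = 13×39/369 = 1.37 V. With the source grounded, V_GS = V_G = 1.37 V.
Assume saturation: I_D = (k_n/2)(V_GS − V_t)² = (2.5/2)×(1.37 − 1)² = 1.25×0.374² = 0.175 mA.
V_DS = V_DD − I_D·R_D = 13 − 0.175×0.56 = 12.9 V.
Saturation requires V_DS ≥ V_GS − V_t = 0.374 V; 12.9 ≥ 0.374 ✓.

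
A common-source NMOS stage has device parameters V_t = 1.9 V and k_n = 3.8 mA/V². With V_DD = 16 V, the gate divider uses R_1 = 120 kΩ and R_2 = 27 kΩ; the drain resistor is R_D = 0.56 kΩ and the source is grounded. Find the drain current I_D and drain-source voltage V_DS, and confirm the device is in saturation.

V_G = V_DD·R_2/(R_1+R_2) = 16×27/147 = 2.94 V. With the source grounded, V_GS = V_G = 2.94 V.
Assume saturation: I_D = (k_n/2)(V_GS − V_t)² = (3.8/2)×(2.94 − 1.9)² = 1.9×1.04² = 2.05 mA.
V_DS = V_DD − I_D·R_D = 16 − 2.05×0.56 = 14.9 V.
Saturation requires V_DS ≥ V_GS − V_t = 1.04 V; 14.9 ≥ 1.04 ✓.

I_D ≈ 2.1 mA, V_DS ≈ 15 V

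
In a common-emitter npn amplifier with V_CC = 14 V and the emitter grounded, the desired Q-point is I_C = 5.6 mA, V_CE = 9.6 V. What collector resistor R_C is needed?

R_C ≈ 0.79 kΩ

Collector loop: V_CC = I_C·R_C + V_CE.
R_C = (V_CC − V_CE)/I_C = (14 − 9.6)/5.6 = 0.786 kΩ.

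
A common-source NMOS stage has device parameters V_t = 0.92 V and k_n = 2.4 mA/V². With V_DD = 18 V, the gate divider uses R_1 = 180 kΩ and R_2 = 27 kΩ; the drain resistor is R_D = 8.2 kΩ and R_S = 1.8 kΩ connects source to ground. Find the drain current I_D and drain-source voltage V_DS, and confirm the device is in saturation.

V_G = V_DD·R_2/(R_1+R_2) = 18×27/207 = 2.35 V.
Assume saturation: I_D = (k_n/2)(V_GS − V_t)² with V_GS = V_G − I_D·R_S = 2.35 − 1.8·I_D.
Substituting gives 3.89·I_D² − 7.17·I_D + 2.45 = 0, with roots I_D = 0.452 or 1.39 mA.
The root I_D = 1.39 mA gives V_GS = -0.157 V ≤ V_t, so take I_D = 0.452 mA.
Then V_GS = 1.53 V and V_DS = V_DD − I_D(R_D+R_S) = 18 − 0.452×10 = 13.5 V.
Saturation requires V_DS ≥ V_GS − V_t = 0.614 V; 13.5 ≥ 0.614 ✓.

I_D ≈ 0.45 mA, V_DS ≈ 13 V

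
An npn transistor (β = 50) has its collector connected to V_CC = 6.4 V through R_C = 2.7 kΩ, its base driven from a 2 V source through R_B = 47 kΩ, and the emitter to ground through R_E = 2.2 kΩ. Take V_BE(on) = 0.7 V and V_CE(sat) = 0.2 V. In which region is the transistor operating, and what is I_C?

Assume active. Base-emitter loop: I_B = (V_BB − V_BE)/(R_B + (β+1)R_E) = (2 − 0.7)/(47 + 51×2.2) = 0.00817 mA.
I_C = β·I_B = 50×0.00817 = 0.408 mA.
V_CE = V_CC − I_C·R_C − I_E·R_E = 6.4 − 0.408×2.7 − 0.416×2.2 = 4.38 V > V_CE(sat), so the active-region assumption holds.

active; I_C ≈ 0.41 mA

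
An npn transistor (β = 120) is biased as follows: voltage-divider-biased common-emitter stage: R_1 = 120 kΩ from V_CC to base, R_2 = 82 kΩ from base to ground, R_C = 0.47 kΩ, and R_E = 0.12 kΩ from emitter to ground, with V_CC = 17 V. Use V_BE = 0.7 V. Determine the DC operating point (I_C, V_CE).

Thevenize the base divider: V_Th = V_CC·R_2/(R_1+R_2) = 17×82/202 = 6.9 V, R_Th = R_1‖R_2 = 48.7 kΩ.
Base-emitter loop: V_Th = I_B·R_Th + V_BE + (β+1)I_B·R_E, so I_B = (6.9 − 0.7) / (48.7 + 121×0.12) = 0.0981 mA.
I_C = β·I_B = 120×0.0981 = 11.8 mA, and I_E = (β+1)I_B = 11.9 mA.
V_CE = V_CC − I_C·R_C − I_E·R_E = 17 − 11.8×0.47 − 11.9×0.12 = 10 V.
V_CE = 10 V > 0.2 V confirms active-region operation.

I_C ≈ 12 mA, V_CE ≈ 10 V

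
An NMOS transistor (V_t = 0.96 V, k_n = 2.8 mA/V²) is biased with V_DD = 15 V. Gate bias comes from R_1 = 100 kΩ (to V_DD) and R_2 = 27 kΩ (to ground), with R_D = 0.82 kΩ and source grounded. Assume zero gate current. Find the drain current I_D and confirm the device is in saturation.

V_G = V_DD·R_2/(R_1+R_2) = 15×27/127 = 3.19 V. With the source grounded, V_GS = V_G = 3.19 V.
Assume saturation: I_D = (k_n/2)(V_GS − V_t)² = (2.8/2)×(3.19 − 0.96)² = 1.4×2.23² = 6.96 mA.
V_DS = V_DD − I_D·R_D = 15 − 6.96×0.82 = 9.3 V.
Saturation requires V_DS ≥ V_GS − V_t = 2.23 V; 9.3 ≥ 2.23 ✓.

I_D ≈ 7 mA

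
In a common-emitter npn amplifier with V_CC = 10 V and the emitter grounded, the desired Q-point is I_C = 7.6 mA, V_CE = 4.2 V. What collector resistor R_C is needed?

Collector loop: V_CC = I_C·R_C + V_CE.
R_C = (V_CC − V_CE)/I_C = (10 − 4.2)/7.6 = 0.763 kΩ.

R_C ≈ 0.76 kΩ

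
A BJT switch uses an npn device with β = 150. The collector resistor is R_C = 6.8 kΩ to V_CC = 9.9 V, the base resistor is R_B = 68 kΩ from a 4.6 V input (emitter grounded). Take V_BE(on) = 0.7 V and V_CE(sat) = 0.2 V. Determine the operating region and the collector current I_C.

saturation; I_C ≈ 1.4 mA

Assume active: I_B = (4.6 − 0.7)/68 = 0.0574 mA, giving I_C = β·I_B = 8.6 mA.
But then V_CE = 9.9 − 8.6×6.8 = -48.6 V < V_CE(sat) = 0.2 V — impossible in the active region.
So the transistor is saturated. With V_CE = 0.2 V, I_C = (V_CC − 0.2)/R_C = 9.7/6.8 = 1.43 mA.
Check: β·I_B = 8.6 mA > I_C = 1.43 mA, confirming saturation.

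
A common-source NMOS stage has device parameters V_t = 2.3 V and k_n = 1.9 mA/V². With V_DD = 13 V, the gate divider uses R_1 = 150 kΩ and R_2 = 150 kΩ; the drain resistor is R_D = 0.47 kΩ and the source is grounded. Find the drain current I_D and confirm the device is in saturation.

V_G = V_DD·R_2/(R_1+R_2) = 13×150/300 = 6.5 V. With the source grounded, V_GS = V_G = 6.5 V.
Assume saturation: I_D = (k_n/2)(V_GS − V_t)² = (1.9/2)×(6.5 − 2.3)² = 0.95×4.2² = 16.8 mA.
V_DS = V_DD − I_D·R_D = 13 − 16.8×0.47 = 5.12 V.
Saturation requires V_DS ≥ V_GS − V_t = 4.2 V; 5.12 ≥ 4.2 ✓.

I_D ≈ 17 mA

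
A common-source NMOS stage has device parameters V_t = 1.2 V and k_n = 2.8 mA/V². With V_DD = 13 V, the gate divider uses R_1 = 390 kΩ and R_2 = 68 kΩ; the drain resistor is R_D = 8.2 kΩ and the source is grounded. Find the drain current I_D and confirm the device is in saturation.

I_D ≈ 0.75 mA

V_G = V_DD·R_2/(R_1+R_2) = 13×68/458 = 1.93 V. With the source grounded, V_GS = V_G = 1.93 V.
Assume saturation: I_D = (k_n/2)(V_GS − V_t)² = (2.8/2)×(1.93 − 1.2)² = 1.4×0.73² = 0.746 mA.
V_DS = V_DD − I_D·R_D = 13 − 0.746×8.2 = 6.88 V.
Saturation requires V_DS ≥ V_GS − V_t = 0.73 V; 6.88 ≥ 0.73 ✓.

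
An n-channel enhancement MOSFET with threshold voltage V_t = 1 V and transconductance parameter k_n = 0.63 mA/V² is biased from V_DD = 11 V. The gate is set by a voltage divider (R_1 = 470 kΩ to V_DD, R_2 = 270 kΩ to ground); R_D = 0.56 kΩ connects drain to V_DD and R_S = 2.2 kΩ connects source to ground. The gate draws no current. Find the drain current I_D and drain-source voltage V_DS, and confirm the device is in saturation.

V_G = V_DD·R_2/(R_1+R_2) = 11×270/740 = 4.01 V.
Assume saturation: I_D = (k_n/2)(V_GS − V_t)² with V_GS = V_G − I_D·R_S = 4.01 − 2.2·I_D.
Substituting gives 1.52·I_D² − 5.18·I_D + 2.86 = 0, with roots I_D = 0.695 or 2.7 mA.
The root I_D = 2.7 mA gives V_GS = -1.93 V ≤ V_t, so take I_D = 0.695 mA.
Then V_GS = 2.49 V and V_DS = V_DD − I_D(R_D+R_S) = 11 − 0.695×2.76 = 9.08 V.
Saturation requires V_DS ≥ V_GS − V_t = 1.49 V; 9.08 ≥ 1.49 ✓.

I_D ≈ 0.69 mA, V_DS ≈ 9.1 V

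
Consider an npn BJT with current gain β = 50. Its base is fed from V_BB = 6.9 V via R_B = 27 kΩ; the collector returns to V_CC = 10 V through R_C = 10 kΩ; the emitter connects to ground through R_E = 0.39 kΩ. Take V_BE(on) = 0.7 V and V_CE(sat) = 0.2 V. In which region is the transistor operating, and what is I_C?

Assume active: I_B = (6.9 − 0.7)/(27 + 51×0.39) = 0.132 mA, I_C = β·I_B = 6.61 mA.
Then V_CE = 10 − 6.61×10 − 6.74×0.39 = -58.7 V < 0.2 V — the active assumption fails.
Re-solve with V_CE = 0.2 V. KCL at the emitter: V_E/R_E = (V_BB−0.7−V_E)/R_B + (V_CC−0.2−V_E)/R_C, giving V_E = 0.448 V.
I_C = (V_CC − 0.2 − V_E)/R_C = (9.8 − 0.448)/10 = 0.935 mA.
Check: I_B = (6.2 − 0.448)/27 = 0.213 mA, and β·I_B = 10.7 mA > I_C, confirming saturation.

saturation; I_C ≈ 0.94 mA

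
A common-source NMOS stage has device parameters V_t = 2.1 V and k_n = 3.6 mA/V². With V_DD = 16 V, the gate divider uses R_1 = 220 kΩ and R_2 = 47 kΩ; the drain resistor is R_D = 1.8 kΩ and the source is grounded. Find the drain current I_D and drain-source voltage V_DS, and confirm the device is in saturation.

V_G = V_DD·R_2/(R_1+R_2) = 16×47/267 = 2.82 V. With the source grounded, V_GS = V_G = 2.82 V.
Assume saturation: I_D = (k_n/2)(V_GS − V_t)² = (3.6/2)×(2.82 − 2.1)² = 1.8×0.716² = 0.924 mA.
V_DS = V_DD − I_D·R_D = 16 − 0.924×1.8 = 14.3 V.
Saturation requires V_DS ≥ V_GS − V_t = 0.716 V; 14.3 ≥ 0.716 ✓.

I_D ≈ 0.92 mA, V_DS ≈ 14 V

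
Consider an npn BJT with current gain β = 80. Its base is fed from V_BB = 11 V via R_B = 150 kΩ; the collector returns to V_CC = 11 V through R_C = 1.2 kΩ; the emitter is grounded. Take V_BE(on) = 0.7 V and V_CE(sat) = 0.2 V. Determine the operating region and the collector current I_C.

active; I_C ≈ 5.5 mA

Assume active. Base-emitter loop: I_B = (V_BB − V_BE)/R_B = (11 − 0.7)/150 = 0.0687 mA.
I_C = β·I_B = 80×0.0687 = 5.49 mA.
V_CE = V_CC − I_C·R_C = 11 − 5.49×1.2 = 4.41 V > V_CE(sat), so the active-region assumption holds.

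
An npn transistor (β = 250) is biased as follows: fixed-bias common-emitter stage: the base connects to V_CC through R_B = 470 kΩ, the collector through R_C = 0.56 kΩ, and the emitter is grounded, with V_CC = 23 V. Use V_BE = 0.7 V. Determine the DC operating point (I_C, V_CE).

I_C ≈ 12 mA, V_CE ≈ 16 V

Base loop: V_CC = I_B·R_B + V_BE, so I_B = (23 − 0.7)/470 kΩ = 0.0474 mA.
In the active region I_C = β·I_B = 250 × 0.0474 = 11.9 mA.
Collector loop: V_CE = V_CC − I_C·R_C = 23 − 11.9×0.56 = 16.4 V.
Since V_CE = 16.4 V > V_CE(sat) ≈ 0.2 V, the transistor is in the active region as assumed.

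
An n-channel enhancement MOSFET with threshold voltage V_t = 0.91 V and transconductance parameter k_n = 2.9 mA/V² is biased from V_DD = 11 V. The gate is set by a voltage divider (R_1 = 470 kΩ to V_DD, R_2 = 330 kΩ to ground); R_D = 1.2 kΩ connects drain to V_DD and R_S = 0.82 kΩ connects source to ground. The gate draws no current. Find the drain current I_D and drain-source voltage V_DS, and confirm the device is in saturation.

I_D ≈ 2.7 mA, V_DS ≈ 5.5 V

V_G = V_DD·R_2/(R_1+R_2) = 11×330/800 = 4.54 V.
Assume saturation: I_D = (k_n/2)(V_GS − V_t)² with V_GS = V_G − I_D·R_S = 4.54 − 0.82·I_D.
Substituting gives 0.975·I_D² − 9.63·I_D + 19.1 = 0, with roots I_D = 2.75 or 7.13 mA.
The root I_D = 7.13 mA gives V_GS = -1.31 V ≤ V_t, so take I_D = 2.75 mA.
Then V_GS = 2.29 V and V_DS = V_DD − I_D(R_D+R_S) = 11 − 2.75×2.02 = 5.45 V.
Saturation requires V_DS ≥ V_GS − V_t = 1.38 V; 5.45 ≥ 1.38 ✓.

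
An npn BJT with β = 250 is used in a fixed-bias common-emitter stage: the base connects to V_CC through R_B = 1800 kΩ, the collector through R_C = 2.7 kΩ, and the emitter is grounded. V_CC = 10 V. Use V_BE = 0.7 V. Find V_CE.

Base loop: V_CC = I_B·R_B + V_BE, so I_B = (10 − 0.7)/1800 kΩ = 0.00517 mA.
In the active region I_C = β·I_B = 250 × 0.00517 = 1.29 mA.
Collector loop: V_CE = V_CC − I_C·R_C = 10 − 1.29×2.7 = 6.51 V.
Since V_CE = 6.51 V > V_CE(sat) ≈ 0.2 V, the transistor is in the active region as assumed.

V_CE ≈ 6.5 V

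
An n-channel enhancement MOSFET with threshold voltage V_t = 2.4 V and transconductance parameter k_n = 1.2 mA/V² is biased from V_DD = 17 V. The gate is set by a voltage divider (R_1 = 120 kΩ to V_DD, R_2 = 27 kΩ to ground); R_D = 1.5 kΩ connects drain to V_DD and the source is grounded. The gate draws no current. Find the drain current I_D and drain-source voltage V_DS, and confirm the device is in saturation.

I_D ≈ 0.31 mA, V_DS ≈ 17 V

V_G = V_DD·R_2/(R_1+R_2) = 17×27/147 = 3.12 V. With the source grounded, V_GS = V_G = 3.12 V.
Assume saturation: I_D = (k_n/2)(V_GS − V_t)² = (1.2/2)×(3.12 − 2.4)² = 0.6×0.722² = 0.313 mA.
V_DS = V_DD − I_D·R_D = 17 − 0.313×1.5 = 16.5 V.
Saturation requires V_DS ≥ V_GS − V_t = 0.722 V; 16.5 ≥ 0.722 ✓.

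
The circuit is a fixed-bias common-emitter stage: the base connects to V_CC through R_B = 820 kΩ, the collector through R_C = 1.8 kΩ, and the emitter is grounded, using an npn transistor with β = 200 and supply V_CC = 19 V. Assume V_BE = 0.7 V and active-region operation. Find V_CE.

Base loop: V_CC = I_B·R_B + V_BE, so I_B = (19 − 0.7)/820 kΩ = 0.0223 mA.
In the active region I_C = β·I_B = 200 × 0.0223 = 4.46 mA.
Collector loop: V_CE = V_CC − I_C·R_C = 19 − 4.46×1.8 = 11 V.
Since V_CE = 11 V > V_CE(sat) ≈ 0.2 V, the transistor is in the active region as assumed.

V_CE ≈ 11 V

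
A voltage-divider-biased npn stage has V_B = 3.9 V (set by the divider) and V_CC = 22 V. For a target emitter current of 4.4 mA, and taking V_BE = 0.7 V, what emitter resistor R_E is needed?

R_E ≈ 0.73 kΩ

V_E = V_B − V_BE = 3.9 − 0.7 = 3.2 V.
R_E = V_E / I_E = 3.2 / 4.4 = 0.727 kΩ.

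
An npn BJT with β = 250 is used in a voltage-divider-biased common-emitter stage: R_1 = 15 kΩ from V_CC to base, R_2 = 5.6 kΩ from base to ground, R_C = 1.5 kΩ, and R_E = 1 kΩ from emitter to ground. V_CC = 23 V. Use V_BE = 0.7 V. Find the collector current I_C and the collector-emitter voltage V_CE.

Thevenize the base divider: V_Th = V_CC·R_2/(R_1+R_2) = 23×5.6/20.6 = 6.25 V, R_Th = R_1‖R_2 = 4.08 kΩ.
Base-emitter loop: V_Th = I_B·R_Th + V_BE + (β+1)I_B·R_E, so I_B = (6.25 − 0.7) / (4.08 + 251×1) = 0.0218 mA.
I_C = β·I_B = 250×0.0218 = 5.44 mA, and I_E = (β+1)I_B = 5.46 mA.
V_CE = V_CC − I_C·R_C − I_E·R_E = 23 − 5.44×1.5 − 5.46×1 = 9.37 V.
V_CE = 9.37 V > 0.2 V confirms active-region operation.

I_C ≈ 5.4 mA, V_CE ≈ 9.4 V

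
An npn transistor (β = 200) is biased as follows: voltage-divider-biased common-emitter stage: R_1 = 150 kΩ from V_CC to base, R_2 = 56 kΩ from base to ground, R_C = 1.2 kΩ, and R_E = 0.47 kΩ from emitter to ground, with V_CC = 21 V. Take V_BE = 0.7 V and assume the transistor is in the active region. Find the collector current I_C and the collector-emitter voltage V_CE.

I_C ≈ 7.4 mA, V_CE ≈ 8.6 V

Thevenize the base divider: V_Th = V_CC·R_2/(R_1+R_2) = 21×56/206 = 5.71 V, R_Th = R_1‖R_2 = 40.8 kΩ.
Base-emitter loop: V_Th = I_B·R_Th + V_BE + (β+1)I_B·R_E, so I_B = (5.71 − 0.7) / (40.8 + 201×0.47) = 0.037 mA.
I_C = β·I_B = 200×0.037 = 7.41 mA, and I_E = (β+1)I_B = 7.44 mA.
V_CE = V_CC − I_C·R_C − I_E·R_E = 21 − 7.41×1.2 − 7.44×0.47 = 8.61 V.
V_CE = 8.61 V > 0.2 V confirms active-region operation.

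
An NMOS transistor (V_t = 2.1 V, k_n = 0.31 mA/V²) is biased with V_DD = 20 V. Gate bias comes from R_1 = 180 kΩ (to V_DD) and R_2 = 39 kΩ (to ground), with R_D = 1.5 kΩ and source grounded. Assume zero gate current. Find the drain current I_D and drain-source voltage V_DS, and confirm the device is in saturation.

V_G = V_DD·R_2/(R_1+R_2) = 20×39/219 = 3.56 V. With the source grounded, V_GS = V_G = 3.56 V.
Assume saturation: I_D = (k_n/2)(V_GS − V_t)² = (0.31/2)×(3.56 − 2.1)² = 0.155×1.46² = 0.331 mA.
V_DS = V_DD − I_D·R_D = 20 − 0.331×1.5 = 19.5 V.
Saturation requires V_DS ≥ V_GS − V_t = 1.46 V; 19.5 ≥ 1.46 ✓.

I_D ≈ 0.33 mA, V_DS ≈ 20 V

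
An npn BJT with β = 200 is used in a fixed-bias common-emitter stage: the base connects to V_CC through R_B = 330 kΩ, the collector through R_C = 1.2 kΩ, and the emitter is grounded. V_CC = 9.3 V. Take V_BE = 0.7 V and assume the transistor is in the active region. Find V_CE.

V_CE ≈ 3 V

Base loop: V_CC = I_B·R_B + V_BE, so I_B = (9.3 − 0.7)/330 kΩ = 0.0261 mA.
In the active region I_C = β·I_B = 200 × 0.0261 = 5.21 mA.
Collector loop: V_CE = V_CC − I_C·R_C = 9.3 − 5.21×1.2 = 3.05 V.
Since V_CE = 3.05 V > V_CE(sat) ≈ 0.2 V, the transistor is in the active region as assumed.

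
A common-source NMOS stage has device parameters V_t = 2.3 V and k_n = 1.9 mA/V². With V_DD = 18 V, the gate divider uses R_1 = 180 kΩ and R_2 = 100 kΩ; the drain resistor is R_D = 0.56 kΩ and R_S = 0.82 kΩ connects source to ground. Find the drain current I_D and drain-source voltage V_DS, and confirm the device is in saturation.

V_G = V_DD·R_2/(R_1+R_2) = 18×100/280 = 6.43 V.
Assume saturation: I_D = (k_n/2)(V_GS − V_t)² with V_GS = V_G − I_D·R_S = 6.43 − 0.82·I_D.
Substituting gives 0.639·I_D² − 7.43·I_D + 16.2 = 0, with roots I_D = 2.9 or 8.73 mA.
The root I_D = 8.73 mA gives V_GS = -0.732 V ≤ V_t, so take I_D = 2.9 mA.
Then V_GS = 4.05 V and V_DS = V_DD − I_D(R_D+R_S) = 18 − 2.9×1.38 = 14 V.
Saturation requires V_DS ≥ V_GS − V_t = 1.75 V; 14 ≥ 1.75 ✓.

I_D ≈ 2.9 mA, V_DS ≈ 14 V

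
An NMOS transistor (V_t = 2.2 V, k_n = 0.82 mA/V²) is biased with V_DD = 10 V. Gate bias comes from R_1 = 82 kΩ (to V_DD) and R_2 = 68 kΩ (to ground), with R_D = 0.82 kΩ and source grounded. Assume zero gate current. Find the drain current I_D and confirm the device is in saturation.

I_D ≈ 2.2 mA

V_G = V_DD·R_2/(R_1+R_2) = 10×68/150 = 4.53 V. With the source grounded, V_GS = V_G = 4.53 V.
Assume saturation: I_D = (k_n/2)(V_GS − V_t)² = (0.82/2)×(4.53 − 2.2)² = 0.41×2.33² = 2.23 mA.
V_DS = V_DD − I_D·R_D = 10 − 2.23×0.82 = 8.17 V.
Saturation requires V_DS ≥ V_GS − V_t = 2.33 V; 8.17 ≥ 2.33 ✓.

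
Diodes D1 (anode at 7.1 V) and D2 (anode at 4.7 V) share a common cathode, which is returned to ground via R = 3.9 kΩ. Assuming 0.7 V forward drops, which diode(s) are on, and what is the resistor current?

Assume both conduct. Then node N would need to be at both 7.1−0.7 = 6.4 V and 4.7−0.7 = 4 V, which is impossible.
Assume only D1 conducts: V_N = 7.1 − 0.7 = 6.4 V, so I_R = 6.4/3.9 = 1.64 mA.
Check D2: its anode-to-cathode voltage is 4.7 − 6.4 = -1.7 V < 0.7 V, so it is off. The assumption is consistent.

Only D1 conducts; I_R ≈ 1.6 mA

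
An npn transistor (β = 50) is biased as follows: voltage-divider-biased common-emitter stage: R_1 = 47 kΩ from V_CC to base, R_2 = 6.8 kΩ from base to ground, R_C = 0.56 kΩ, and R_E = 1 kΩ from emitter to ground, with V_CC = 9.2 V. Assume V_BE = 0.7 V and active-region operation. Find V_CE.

V_CE ≈ 8.6 V

Thevenize the base divider: V_Th = V_CC·R_2/(R_1+R_2) = 9.2×6.8/53.8 = 1.16 V, R_Th = R_1‖R_2 = 5.94 kΩ.
Base-emitter loop: V_Th = I_B·R_Th + V_BE + (β+1)I_B·R_E, so I_B = (1.16 − 0.7) / (5.94 + 51×1) = 0.00813 mA.
I_C = β·I_B = 50×0.00813 = 0.406 mA, and I_E = (β+1)I_B = 0.415 mA.
V_CE = V_CC − I_C·R_C − I_E·R_E = 9.2 − 0.406×0.56 − 0.415×1 = 8.56 V.
V_CE = 8.56 V > 0.2 V confirms active-region operation.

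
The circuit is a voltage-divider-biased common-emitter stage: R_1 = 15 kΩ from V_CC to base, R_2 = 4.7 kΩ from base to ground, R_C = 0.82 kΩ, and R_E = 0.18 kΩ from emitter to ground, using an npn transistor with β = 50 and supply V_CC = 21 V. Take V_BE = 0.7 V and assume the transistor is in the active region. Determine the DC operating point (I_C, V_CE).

I_C ≈ 17 mA, V_CE ≈ 4 V

Thevenize the base divider: V_Th = V_CC·R_2/(R_1+R_2) = 21×4.7/19.7 = 5.01 V, R_Th = R_1‖R_2 = 3.58 kΩ.
Base-emitter loop: V_Th = I_B·R_Th + V_BE + (β+1)I_B·R_E, so I_B = (5.01 − 0.7) / (3.58 + 51×0.18) = 0.338 mA.
I_C = β·I_B = 50×0.338 = 16.9 mA, and I_E = (β+1)I_B = 17.2 mA.
V_CE = V_CC − I_C·R_C − I_E·R_E = 21 − 16.9×0.82 − 17.2×0.18 = 4.05 V.
V_CE = 4.05 V > 0.2 V confirms active-region operation.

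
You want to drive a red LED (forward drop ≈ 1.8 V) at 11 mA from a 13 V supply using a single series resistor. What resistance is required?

The resistor drops V_S − V_D = 13 − 1.8 = 11.2 V at 11 mA.
R = 11.2 V / 11 mA = 1.02 kΩ.

R ≈ 1 kΩ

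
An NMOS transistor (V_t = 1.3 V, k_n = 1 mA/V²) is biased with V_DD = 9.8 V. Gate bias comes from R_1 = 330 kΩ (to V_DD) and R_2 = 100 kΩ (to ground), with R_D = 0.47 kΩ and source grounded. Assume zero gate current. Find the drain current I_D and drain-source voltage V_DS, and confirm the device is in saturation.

V_G = V_DD·R_2/(R_1+R_2) = 9.8×100/430 = 2.28 V. With the source grounded, V_GS = V_G = 2.28 V.
Assume saturation: I_D = (k_n/2)(V_GS − V_t)² = (1/2)×(2.28 − 1.3)² = 0.5×0.979² = 0.479 mA.
V_DS = V_DD − I_D·R_D = 9.8 − 0.479×0.47 = 9.57 V.
Saturation requires V_DS ≥ V_GS − V_t = 0.979 V; 9.57 ≥ 0.979 ✓.

I_D ≈ 0.48 mA, V_DS ≈ 9.6 V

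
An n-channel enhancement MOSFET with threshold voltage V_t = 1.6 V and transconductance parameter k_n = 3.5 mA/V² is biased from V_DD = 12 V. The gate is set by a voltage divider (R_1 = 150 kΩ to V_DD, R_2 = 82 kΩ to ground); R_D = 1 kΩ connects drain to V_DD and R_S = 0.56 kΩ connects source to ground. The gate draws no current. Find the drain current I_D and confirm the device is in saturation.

V_G = V_DD·R_2/(R_1+R_2) = 12×82/232 = 4.24 V.
Assume saturation: I_D = (k_n/2)(V_GS − V_t)² with V_GS = V_G − I_D·R_S = 4.24 − 0.56·I_D.
Substituting gives 0.549·I_D² − 6.18·I_D + 12.2 = 0, with roots I_D = 2.56 or 8.7 mA.
The root I_D = 8.7 mA gives V_GS = -0.629 V ≤ V_t, so take I_D = 2.56 mA.
Then V_GS = 2.81 V and V_DS = V_DD − I_D(R_D+R_S) = 12 − 2.56×1.56 = 8.01 V.
Saturation requires V_DS ≥ V_GS − V_t = 1.21 V; 8.01 ≥ 1.21 ✓.

I_D ≈ 2.6 mA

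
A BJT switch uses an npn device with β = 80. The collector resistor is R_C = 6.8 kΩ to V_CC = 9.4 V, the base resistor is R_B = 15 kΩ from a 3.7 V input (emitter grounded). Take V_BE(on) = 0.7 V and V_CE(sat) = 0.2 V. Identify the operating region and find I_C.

Assume active: I_B = (3.7 − 0.7)/15 = 0.2 mA, giving I_C = β·I_B = 16 mA.
But then V_CE = 9.4 − 16×6.8 = -99.4 V < V_CE(sat) = 0.2 V — impossible in the active region.
So the transistor is saturated. With V_CE = 0.2 V, I_C = (V_CC − 0.2)/R_C = 9.2/6.8 = 1.35 mA.
Check: β·I_B = 16 mA > I_C = 1.35 mA, confirming saturation.

saturation; I_C ≈ 1.4 mA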